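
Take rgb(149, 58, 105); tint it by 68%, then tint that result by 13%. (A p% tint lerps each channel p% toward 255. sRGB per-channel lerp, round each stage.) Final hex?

A 68% tint moves each channel 68% toward 255:
  R: 149 + 0.68×(255−149) = 149 + 72.08 = 221.08 → 221
  G: 58 + 133.96 = 191.96 → 192
  B: 105 + 102 = 207 → 207
After the tint: rgb(221, 192, 207) = #DDC0CF.
Per channel, c → c + 0.13(255 − c):
  R: 221 + 4.42 = 225.42 → 225
  G: 192 + 0.13×(255−192) = 192 + 8.19 = 200.19 → 200
  B: 207 + 0.13×(255−207) = 207 + 6.24 = 213.24 → 213
rgb(225, 200, 213) = #E1C8D5.

#E1C8D5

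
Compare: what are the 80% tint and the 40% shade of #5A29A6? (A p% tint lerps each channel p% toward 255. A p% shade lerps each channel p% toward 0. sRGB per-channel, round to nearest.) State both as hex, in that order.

#5A29A6 is rgb(90, 41, 166).
80% tint:
  R: 90 + 0.8×(255−90) = 90 + 132 = 222 → 222
  G: 41 + 0.8×(255−41) = 41 + 171.2 = 212.2 → 212
  B: 166 + 0.8×(255−166) = 166 + 71.2 = 237.2 → 237
  → #DED4ED
40% shade:
  R: 90 + 0.4×(0−90) = 90 − 36 = 54 → 54
  G: 41 − 16.4 = 24.6 → 25
  B: 166 + 0.4×(0−166) = 166 − 66.4 = 99.6 → 100
  → #361964

#DED4ED, #361964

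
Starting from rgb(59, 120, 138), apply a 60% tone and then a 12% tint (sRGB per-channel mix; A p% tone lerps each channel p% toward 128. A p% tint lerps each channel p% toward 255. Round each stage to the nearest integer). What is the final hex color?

#778D93

Lerp each channel 60% toward 128:
  R: 59 + 41.4 = 100.4 → 100
  G: 120 + 0.6×(128−120) = 120 + 4.8 = 124.8 → 125
  B: 138 + 0.6×(128−138) = 138 − 6 = 132 → 132
After the tone: rgb(100, 125, 132) = #647D84.
Per channel, c → c + 0.12(255 − c):
  R: 100 + 0.12×(255−100) = 100 + 18.6 = 118.6 → 119
  G: 125 + 0.12×(255−125) = 125 + 15.6 = 140.6 → 141
  B: 132 + 14.76 = 146.76 → 147
rgb(119, 141, 147) = #778D93.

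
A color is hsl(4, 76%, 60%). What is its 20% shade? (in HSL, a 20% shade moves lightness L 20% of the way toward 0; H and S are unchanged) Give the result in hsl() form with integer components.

L moves 20% from 60 toward 0: 60 − 12 = 48 → 48.
H and S are unchanged.

hsl(4, 76%, 48%)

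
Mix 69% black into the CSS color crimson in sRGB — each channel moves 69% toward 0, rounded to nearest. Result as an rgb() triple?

rgb(68, 6, 19)

CSS crimson is rgb(220, 20, 60).
Per channel, c → c + 0.69(0 − c):
  R: 220 + 0.69×(0−220) = 220 − 151.8 = 68.2 → 68
  G: 20 − 13.8 = 6.2 → 6
  B: 60 + 0.69×(0−60) = 60 − 41.4 = 18.6 → 19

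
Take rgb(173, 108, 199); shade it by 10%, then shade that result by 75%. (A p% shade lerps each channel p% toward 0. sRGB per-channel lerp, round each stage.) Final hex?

Per channel, c → c + 0.1(0 − c):
  R: 173 + 0.1×(0−173) = 173 − 17.3 = 155.7 → 156
  G: 108 + 0.1×(0−108) = 108 − 10.8 = 97.2 → 97
  B: 199 + 0.1×(0−199) = 199 − 19.9 = 179.1 → 179
After the shade: rgb(156, 97, 179) = #9c61b3.
Lerp each channel 75% toward 0:
  R: 156 + 0.75×(0−156) = 156 − 117 = 39 → 39
  G: 97 + 0.75×(0−97) = 97 − 72.75 = 24.25 → 24
  B: 179 + 0.75×(0−179) = 179 − 134.25 = 44.75 → 45
rgb(39, 24, 45) = #27182d.

#27182d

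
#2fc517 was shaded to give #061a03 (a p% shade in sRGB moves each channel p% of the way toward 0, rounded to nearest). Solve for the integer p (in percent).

#2fc517 is rgb(47, 197, 23); #061a03 is rgb(6, 26, 3).
On the G channel (widest range): 26 ≈ 197 + (p/100)(0 − 197), so p ≈ 100×(26 − 197)/(0 − 197) = -17100/-197 = 86.80.
p = 87 reproduces all three channels after rounding.

87%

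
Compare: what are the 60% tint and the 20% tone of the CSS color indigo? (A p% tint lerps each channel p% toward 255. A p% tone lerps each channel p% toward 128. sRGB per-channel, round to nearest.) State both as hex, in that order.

#B799CD, #561A82

CSS indigo is rgb(75, 0, 130).
60% tint:
  R: 75 + 0.6×(255−75) = 75 + 108 = 183 → 183
  G: 0 + 0.6×(255−0) = 0 + 153 = 153 → 153
  B: 130 + 75 = 205 → 205
  → #B799CD
20% tone:
  R: 75 + 0.2×(128−75) = 75 + 10.6 = 85.6 → 86
  G: 0 + 0.2×(128−0) = 0 + 25.6 = 25.6 → 26
  B: 130 − 0.4 = 129.6 → 130
  → #561A82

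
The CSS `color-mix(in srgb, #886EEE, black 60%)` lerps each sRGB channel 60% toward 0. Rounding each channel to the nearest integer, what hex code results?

#362C5F

#886EEE is rgb(136, 110, 238).
A 60% shade moves each channel 60% toward 0:
  R: 136 + 0.6×(0−136) = 136 − 81.6 = 54.4 → 54
  G: 110 − 66 = 44 → 44
  B: 238 − 142.8 = 95.2 → 95
rgb(54, 44, 95) = #362C5F.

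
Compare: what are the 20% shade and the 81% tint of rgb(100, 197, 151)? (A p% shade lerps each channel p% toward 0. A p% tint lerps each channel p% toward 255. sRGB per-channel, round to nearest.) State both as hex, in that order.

#509e79, #e2f4eb

20% shade:
  R: 100 + 0.2×(0−100) = 100 − 20 = 80 → 80
  G: 197 + 0.2×(0−197) = 197 − 39.4 = 157.6 → 158
  B: 151 − 30.2 = 120.8 → 121
  → #509e79
81% tint:
  R: 100 + 125.55 = 225.55 → 226
  G: 197 + 0.81×(255−197) = 197 + 46.98 = 243.98 → 244
  B: 151 + 84.24 = 235.24 → 235
  → #e2f4eb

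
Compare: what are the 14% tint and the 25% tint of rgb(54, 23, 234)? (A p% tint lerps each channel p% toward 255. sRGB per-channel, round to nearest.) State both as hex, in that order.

14% tint:
  R: 54 + 0.14×(255−54) = 54 + 28.14 = 82.14 → 82
  G: 23 + 32.48 = 55.48 → 55
  B: 234 + 2.94 = 236.94 → 237
  → #5237ed
25% tint:
  R: 54 + 0.25×(255−54) = 54 + 50.25 = 104.25 → 104
  G: 23 + 0.25×(255−23) = 23 + 58 = 81 → 81
  B: 234 + 0.25×(255−234) = 234 + 5.25 = 239.25 → 239
  → #6851ef

#5237ed, #6851ef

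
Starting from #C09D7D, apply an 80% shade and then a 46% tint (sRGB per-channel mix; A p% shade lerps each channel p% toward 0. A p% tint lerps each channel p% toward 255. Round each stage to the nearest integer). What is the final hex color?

#C09D7D is rgb(192, 157, 125).
An 80% shade moves each channel 80% toward 0:
  R: 192 + 0.8×(0−192) = 192 − 153.6 = 38.4 → 38
  G: 157 + 0.8×(0−157) = 157 − 125.6 = 31.4 → 31
  B: 125 + 0.8×(0−125) = 125 − 100 = 25 → 25
After the shade: rgb(38, 31, 25) = #261F19.
Lerp each channel 46% toward 255:
  R: 38 + 0.46×(255−38) = 38 + 99.82 = 137.82 → 138
  G: 31 + 103.04 = 134.04 → 134
  B: 25 + 0.46×(255−25) = 25 + 105.8 = 130.8 → 131
rgb(138, 134, 131) = #8A8683.

#8A8683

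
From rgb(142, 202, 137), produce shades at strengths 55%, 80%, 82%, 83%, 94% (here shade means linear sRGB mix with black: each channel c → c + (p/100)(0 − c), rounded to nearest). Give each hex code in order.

#405B3E, #1C281B, #1A2419, #182217, #090C08

55%: (142 − 78.1 = 63.9→64, 202 − 111.1 = 90.9→91, 137 − 75.35 = 61.65→62) → #405B3E
80%: (142 − 113.6 = 28.4→28, 202 − 161.6 = 40.4→40, 137 − 109.6 = 27.4→27) → #1C281B
82%: (142 − 116.44 = 25.56→26, 202 − 165.64 = 36.36→36, 137 − 112.34 = 24.66→25) → #1A2419
83%: (142 − 117.86 = 24.14→24, 202 − 167.66 = 34.34→34, 137 − 113.71 = 23.29→23) → #182217
94%: (142 − 133.48 = 8.52→9, 202 − 189.88 = 12.12→12, 137 − 128.78 = 8.22→8) → #090C08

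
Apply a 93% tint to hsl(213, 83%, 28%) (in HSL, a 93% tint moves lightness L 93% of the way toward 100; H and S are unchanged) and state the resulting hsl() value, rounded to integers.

hsl(213, 83%, 95%)

L moves 93% from 28 toward 100: 28 + 66.96 = 94.96 → 95.
H and S are unchanged.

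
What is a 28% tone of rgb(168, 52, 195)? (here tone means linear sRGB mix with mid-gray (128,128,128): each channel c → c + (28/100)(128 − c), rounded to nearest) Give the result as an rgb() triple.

rgb(157, 73, 176)

A 28% tone moves each channel 28% toward 128:
  R: 168 + 0.28×(128−168) = 168 − 11.2 = 156.8 → 157
  G: 52 + 0.28×(128−52) = 52 + 21.28 = 73.28 → 73
  B: 195 − 18.76 = 176.24 → 176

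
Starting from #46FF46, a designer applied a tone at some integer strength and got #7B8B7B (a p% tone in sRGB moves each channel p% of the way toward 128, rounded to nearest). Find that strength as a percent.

91%

#46FF46 is rgb(70, 255, 70); #7B8B7B is rgb(123, 139, 123).
On the G channel (widest range): 139 ≈ 255 + (p/100)(128 − 255), so p ≈ 100×(139 − 255)/(128 − 255) = -11600/-127 = 91.34.
p = 91 reproduces all three channels after rounding.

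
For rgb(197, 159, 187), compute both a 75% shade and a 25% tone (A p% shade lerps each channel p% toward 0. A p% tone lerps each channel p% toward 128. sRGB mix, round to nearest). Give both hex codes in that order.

75% shade:
  R: 197 + 0.75×(0−197) = 197 − 147.75 = 49.25 → 49
  G: 159 − 119.25 = 39.75 → 40
  B: 187 − 140.25 = 46.75 → 47
  → #31282f
25% tone:
  R: 197 + 0.25×(128−197) = 197 − 17.25 = 179.75 → 180
  G: 159 − 7.75 = 151.25 → 151
  B: 187 + 0.25×(128−187) = 187 − 14.75 = 172.25 → 172
  → #b497ac

#31282f, #b497ac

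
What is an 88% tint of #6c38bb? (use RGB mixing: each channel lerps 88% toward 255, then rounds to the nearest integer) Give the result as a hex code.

#ede7f7

#6c38bb is rgb(108, 56, 187).
Per channel, c → c + 0.88(255 − c):
  R: 108 + 129.36 = 237.36 → 237
  G: 56 + 175.12 = 231.12 → 231
  B: 187 + 0.88×(255−187) = 187 + 59.84 = 246.84 → 247
rgb(237, 231, 247) = #ede7f7.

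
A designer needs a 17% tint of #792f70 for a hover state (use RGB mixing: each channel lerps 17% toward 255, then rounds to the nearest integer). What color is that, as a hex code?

#792f70 is rgb(121, 47, 112).
Lerp each channel 17% toward 255:
  R: 121 + 0.17×(255−121) = 121 + 22.78 = 143.78 → 144
  G: 47 + 0.17×(255−47) = 47 + 35.36 = 82.36 → 82
  B: 112 + 0.17×(255−112) = 112 + 24.31 = 136.31 → 136
rgb(144, 82, 136) = #905288.

#905288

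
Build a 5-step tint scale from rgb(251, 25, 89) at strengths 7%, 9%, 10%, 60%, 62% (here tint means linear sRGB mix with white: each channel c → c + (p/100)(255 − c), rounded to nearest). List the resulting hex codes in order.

#FB2965, #FB2E68, #FB306A, #FDA3BD, #FDA8C0

7%: (251→251, 25 + 16.1 = 41.1→41, 89 + 11.62 = 100.62→101) → #FB2965
9%: (251→251, 25 + 20.7 = 45.7→46, 89 + 14.94 = 103.94→104) → #FB2E68
10%: (251→251, 25 + 23 = 48→48, 89 + 16.6 = 105.6→106) → #FB306A
60%: (251 + 2.4 = 253.4→253, 25 + 138 = 163→163, 89 + 99.6 = 188.6→189) → #FDA3BD
62%: (251 + 2.48 = 253.48→253, 25 + 142.6 = 167.6→168, 89 + 102.92 = 191.92→192) → #FDA8C0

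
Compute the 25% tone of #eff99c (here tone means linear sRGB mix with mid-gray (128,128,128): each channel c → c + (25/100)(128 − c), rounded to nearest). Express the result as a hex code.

#d3db95

#eff99c is rgb(239, 249, 156).
Per channel, c → c + 0.25(128 − c):
  R: 239 + 0.25×(128−239) = 239 − 27.75 = 211.25 → 211
  G: 249 − 30.25 = 218.75 → 219
  B: 156 − 7 = 149 → 149
rgb(211, 219, 149) = #d3db95.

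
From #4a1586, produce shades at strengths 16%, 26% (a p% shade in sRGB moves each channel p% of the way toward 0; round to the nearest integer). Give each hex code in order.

#3e1271, #371063

#4a1586 is rgb(74, 21, 134).
16%: (74 − 11.84 = 62.16→62, 21 − 3.36 = 17.64→18, 134 − 21.44 = 112.56→113) → #3e1271
26%: (74 − 19.24 = 54.76→55, 21 − 5.46 = 15.54→16, 134 − 34.84 = 99.16→99) → #371063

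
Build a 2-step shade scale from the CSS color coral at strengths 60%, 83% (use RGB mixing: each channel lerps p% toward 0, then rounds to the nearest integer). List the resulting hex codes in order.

CSS coral is rgb(255, 127, 80).
60%: (255 − 153 = 102→102, 127 − 76.2 = 50.8→51, 80 − 48 = 32→32) → #663320
83%: (255 − 211.65 = 43.35→43, 127 − 105.41 = 21.59→22, 80 − 66.4 = 13.6→14) → #2B160E

#663320, #2B160E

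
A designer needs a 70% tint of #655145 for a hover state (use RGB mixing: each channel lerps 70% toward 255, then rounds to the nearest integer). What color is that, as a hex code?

#655145 is rgb(101, 81, 69).
Lerp each channel 70% toward 255:
  R: 101 + 0.7×(255−101) = 101 + 107.8 = 208.8 → 209
  G: 81 + 0.7×(255−81) = 81 + 121.8 = 202.8 → 203
  B: 69 + 0.7×(255−69) = 69 + 130.2 = 199.2 → 199
rgb(209, 203, 199) = #d1cbc7.

#d1cbc7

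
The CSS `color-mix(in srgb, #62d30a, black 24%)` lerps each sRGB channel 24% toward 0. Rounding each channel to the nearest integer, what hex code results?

#4aa008

#62d30a is rgb(98, 211, 10).
Lerp each channel 24% toward 0:
  R: 98 + 0.24×(0−98) = 98 − 23.52 = 74.48 → 74
  G: 211 + 0.24×(0−211) = 211 − 50.64 = 160.36 → 160
  B: 10 + 0.24×(0−10) = 10 − 2.4 = 7.6 → 8
rgb(74, 160, 8) = #4aa008.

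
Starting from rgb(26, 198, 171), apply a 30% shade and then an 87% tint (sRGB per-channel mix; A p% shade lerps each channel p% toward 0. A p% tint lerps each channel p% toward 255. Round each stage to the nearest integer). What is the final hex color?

A 30% shade moves each channel 30% toward 0:
  R: 26 − 7.8 = 18.2 → 18
  G: 198 + 0.3×(0−198) = 198 − 59.4 = 138.6 → 139
  B: 171 + 0.3×(0−171) = 171 − 51.3 = 119.7 → 120
After the shade: rgb(18, 139, 120) = #128B78.
An 87% tint moves each channel 87% toward 255:
  R: 18 + 206.19 = 224.19 → 224
  G: 139 + 0.87×(255−139) = 139 + 100.92 = 239.92 → 240
  B: 120 + 117.45 = 237.45 → 237
rgb(224, 240, 237) = #E0F0ED.

#E0F0ED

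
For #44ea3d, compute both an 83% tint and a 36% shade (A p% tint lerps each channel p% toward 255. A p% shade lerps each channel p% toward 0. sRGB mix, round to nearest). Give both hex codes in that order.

#44ea3d is rgb(68, 234, 61).
83% tint:
  R: 68 + 155.21 = 223.21 → 223
  G: 234 + 0.83×(255−234) = 234 + 17.43 = 251.43 → 251
  B: 61 + 161.02 = 222.02 → 222
  → #dffbde
36% shade:
  R: 68 − 24.48 = 43.52 → 44
  G: 234 + 0.36×(0−234) = 234 − 84.24 = 149.76 → 150
  B: 61 + 0.36×(0−61) = 61 − 21.96 = 39.04 → 39
  → #2c9627

#dffbde, #2c9627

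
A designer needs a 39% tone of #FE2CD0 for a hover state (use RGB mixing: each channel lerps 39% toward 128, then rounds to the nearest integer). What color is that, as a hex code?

#CD4DB1

#FE2CD0 is rgb(254, 44, 208).
Per channel, c → c + 0.39(128 − c):
  R: 254 + 0.39×(128−254) = 254 − 49.14 = 204.86 → 205
  G: 44 + 0.39×(128−44) = 44 + 32.76 = 76.76 → 77
  B: 208 + 0.39×(128−208) = 208 − 31.2 = 176.8 → 177
rgb(205, 77, 177) = #CD4DB1.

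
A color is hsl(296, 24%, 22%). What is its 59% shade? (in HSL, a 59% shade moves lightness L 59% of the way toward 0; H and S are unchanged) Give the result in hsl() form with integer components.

L moves 59% from 22 toward 0: 22 − 12.98 = 9.02 → 9.
H and S are unchanged.

hsl(296, 24%, 9%)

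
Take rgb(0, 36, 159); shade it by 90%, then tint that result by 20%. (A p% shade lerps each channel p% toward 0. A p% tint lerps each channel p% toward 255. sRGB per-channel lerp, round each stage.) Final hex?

A 90% shade moves each channel 90% toward 0:
  R: 0 + 0.9×(0−0) = 0 + 0 = 0 → 0
  G: 36 − 32.4 = 3.6 → 4
  B: 159 − 143.1 = 15.9 → 16
After the shade: rgb(0, 4, 16) = #000410.
Per channel, c → c + 0.2(255 − c):
  R: 0 + 0.2×(255−0) = 0 + 51 = 51 → 51
  G: 4 + 0.2×(255−4) = 4 + 50.2 = 54.2 → 54
  B: 16 + 0.2×(255−16) = 16 + 47.8 = 63.8 → 64
rgb(51, 54, 64) = #333640.

#333640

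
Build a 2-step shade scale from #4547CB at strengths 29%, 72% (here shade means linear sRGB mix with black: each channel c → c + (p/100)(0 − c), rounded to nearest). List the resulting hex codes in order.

#4547CB is rgb(69, 71, 203).
29%: (69 − 20.01 = 48.99→49, 71 − 20.59 = 50.41→50, 203 − 58.87 = 144.13→144) → #313290
72%: (69 − 49.68 = 19.32→19, 71 − 51.12 = 19.88→20, 203 − 146.16 = 56.84→57) → #131439

#313290, #131439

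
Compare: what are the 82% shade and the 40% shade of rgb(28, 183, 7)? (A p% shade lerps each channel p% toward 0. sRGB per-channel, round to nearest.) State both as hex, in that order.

82% shade:
  R: 28 + 0.82×(0−28) = 28 − 22.96 = 5.04 → 5
  G: 183 + 0.82×(0−183) = 183 − 150.06 = 32.94 → 33
  B: 7 + 0.82×(0−7) = 7 − 5.74 = 1.26 → 1
  → #052101
40% shade:
  R: 28 + 0.4×(0−28) = 28 − 11.2 = 16.8 → 17
  G: 183 − 73.2 = 109.8 → 110
  B: 7 − 2.8 = 4.2 → 4
  → #116E04

#052101, #116E04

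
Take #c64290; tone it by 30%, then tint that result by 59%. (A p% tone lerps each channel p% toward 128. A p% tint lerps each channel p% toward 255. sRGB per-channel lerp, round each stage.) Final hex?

#c64290 is rgb(198, 66, 144).
Per channel, c → c + 0.3(128 − c):
  R: 198 − 21 = 177 → 177
  G: 66 + 18.6 = 84.6 → 85
  B: 144 + 0.3×(128−144) = 144 − 4.8 = 139.2 → 139
After the tone: rgb(177, 85, 139) = #b1558b.
A 59% tint moves each channel 59% toward 255:
  R: 177 + 0.59×(255−177) = 177 + 46.02 = 223.02 → 223
  G: 85 + 0.59×(255−85) = 85 + 100.3 = 185.3 → 185
  B: 139 + 68.44 = 207.44 → 207
rgb(223, 185, 207) = #dfb9cf.

#dfb9cf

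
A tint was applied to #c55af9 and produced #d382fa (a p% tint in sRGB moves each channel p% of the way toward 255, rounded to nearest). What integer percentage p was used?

#c55af9 is rgb(197, 90, 249); #d382fa is rgb(211, 130, 250).
On the G channel (widest range): 130 ≈ 90 + (p/100)(255 − 90), so p ≈ 100×(130 − 90)/(255 − 90) = 4000/165 = 24.24.
p = 24 reproduces all three channels after rounding.

24%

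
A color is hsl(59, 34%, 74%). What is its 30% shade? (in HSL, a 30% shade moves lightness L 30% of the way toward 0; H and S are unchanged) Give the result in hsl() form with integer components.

L moves 30% from 74 toward 0: 74 − 22.2 = 51.8 → 52.
H and S are unchanged.

hsl(59, 34%, 52%)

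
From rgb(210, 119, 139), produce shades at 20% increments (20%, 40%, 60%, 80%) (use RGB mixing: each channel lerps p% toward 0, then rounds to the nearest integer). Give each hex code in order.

#a85f6f, #7e4753, #543038, #2a181c

20%: (210 − 42 = 168→168, 119 − 23.8 = 95.2→95, 139 − 27.8 = 111.2→111) → #a85f6f
40%: (210 − 84 = 126→126, 119 − 47.6 = 71.4→71, 139 − 55.6 = 83.4→83) → #7e4753
60%: (210 − 126 = 84→84, 119 − 71.4 = 47.6→48, 139 − 83.4 = 55.6→56) → #543038
80%: (210 − 168 = 42→42, 119 − 95.2 = 23.8→24, 139 − 111.2 = 27.8→28) → #2a181c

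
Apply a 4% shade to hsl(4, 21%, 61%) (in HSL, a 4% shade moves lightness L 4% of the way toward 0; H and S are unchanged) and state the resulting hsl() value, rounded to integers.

L moves 4% from 61 toward 0: 61 − 2.44 = 58.56 → 59.
H and S are unchanged.

hsl(4, 21%, 59%)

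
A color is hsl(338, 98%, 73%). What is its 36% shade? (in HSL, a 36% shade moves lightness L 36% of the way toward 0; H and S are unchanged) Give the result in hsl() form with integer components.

hsl(338, 98%, 47%)

L moves 36% from 73 toward 0: 73 − 26.28 = 46.72 → 47.
H and S are unchanged.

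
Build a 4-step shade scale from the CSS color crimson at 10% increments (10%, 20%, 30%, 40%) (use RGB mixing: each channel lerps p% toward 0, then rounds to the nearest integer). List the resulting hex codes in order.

CSS crimson is rgb(220, 20, 60).
10%: (220 − 22 = 198→198, 20 − 2 = 18→18, 60 − 6 = 54→54) → #C61236
20%: (220 − 44 = 176→176, 20 − 4 = 16→16, 60 − 12 = 48→48) → #B01030
30%: (220 − 66 = 154→154, 20 − 6 = 14→14, 60 − 18 = 42→42) → #9A0E2A
40%: (220 − 88 = 132→132, 20 − 8 = 12→12, 60 − 24 = 36→36) → #840C24

#C61236, #B01030, #9A0E2A, #840C24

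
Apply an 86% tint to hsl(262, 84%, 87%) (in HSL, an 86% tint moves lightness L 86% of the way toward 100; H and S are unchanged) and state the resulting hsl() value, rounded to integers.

hsl(262, 84%, 98%)

L moves 86% from 87 toward 100: 87 + 11.18 = 98.18 → 98.
H and S are unchanged.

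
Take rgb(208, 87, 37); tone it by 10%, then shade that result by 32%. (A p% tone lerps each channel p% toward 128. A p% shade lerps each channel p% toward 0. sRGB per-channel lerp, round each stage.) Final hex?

Per channel, c → c + 0.1(128 − c):
  R: 208 + 0.1×(128−208) = 208 − 8 = 200 → 200
  G: 87 + 0.1×(128−87) = 87 + 4.1 = 91.1 → 91
  B: 37 + 9.1 = 46.1 → 46
After the tone: rgb(200, 91, 46) = #C85B2E.
Per channel, c → c + 0.32(0 − c):
  R: 200 + 0.32×(0−200) = 200 − 64 = 136 → 136
  G: 91 + 0.32×(0−91) = 91 − 29.12 = 61.88 → 62
  B: 46 + 0.32×(0−46) = 46 − 14.72 = 31.28 → 31
rgb(136, 62, 31) = #883E1F.

#883E1F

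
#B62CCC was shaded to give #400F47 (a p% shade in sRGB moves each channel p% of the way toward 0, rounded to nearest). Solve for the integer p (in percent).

#B62CCC is rgb(182, 44, 204); #400F47 is rgb(64, 15, 71).
On the B channel (widest range): 71 ≈ 204 + (p/100)(0 − 204), so p ≈ 100×(71 − 204)/(0 − 204) = -13300/-204 = 65.20.
p = 65 reproduces all three channels after rounding.

65%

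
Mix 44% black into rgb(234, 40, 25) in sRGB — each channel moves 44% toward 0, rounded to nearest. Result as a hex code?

A 44% shade moves each channel 44% toward 0:
  R: 234 − 102.96 = 131.04 → 131
  G: 40 + 0.44×(0−40) = 40 − 17.6 = 22.4 → 22
  B: 25 + 0.44×(0−25) = 25 − 11 = 14 → 14
rgb(131, 22, 14) = #83160E.

#83160E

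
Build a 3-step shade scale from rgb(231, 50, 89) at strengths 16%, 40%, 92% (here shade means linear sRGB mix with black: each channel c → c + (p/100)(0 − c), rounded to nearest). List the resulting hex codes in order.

#C22A4B, #8B1E35, #120407

16%: (231 − 36.96 = 194.04→194, 50 − 8 = 42→42, 89 − 14.24 = 74.76→75) → #C22A4B
40%: (231 − 92.4 = 138.6→139, 50 − 20 = 30→30, 89 − 35.6 = 53.4→53) → #8B1E35
92%: (231 − 212.52 = 18.48→18, 50 − 46 = 4→4, 89 − 81.88 = 7.12→7) → #120407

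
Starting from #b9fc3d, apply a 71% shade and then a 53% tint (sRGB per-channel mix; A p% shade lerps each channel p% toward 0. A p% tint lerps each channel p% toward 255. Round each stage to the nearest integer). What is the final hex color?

#b9fc3d is rgb(185, 252, 61).
Per channel, c → c + 0.71(0 − c):
  R: 185 − 131.35 = 53.65 → 54
  G: 252 + 0.71×(0−252) = 252 − 178.92 = 73.08 → 73
  B: 61 − 43.31 = 17.69 → 18
After the shade: rgb(54, 73, 18) = #364912.
Lerp each channel 53% toward 255:
  R: 54 + 106.53 = 160.53 → 161
  G: 73 + 96.46 = 169.46 → 169
  B: 18 + 125.61 = 143.61 → 144
rgb(161, 169, 144) = #a1a990.

#a1a990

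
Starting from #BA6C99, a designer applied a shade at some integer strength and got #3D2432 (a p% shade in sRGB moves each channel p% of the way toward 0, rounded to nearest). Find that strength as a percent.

#BA6C99 is rgb(186, 108, 153); #3D2432 is rgb(61, 36, 50).
On the R channel (widest range): 61 ≈ 186 + (p/100)(0 − 186), so p ≈ 100×(61 − 186)/(0 − 186) = -12500/-186 = 67.20.
p = 67 reproduces all three channels after rounding.

67%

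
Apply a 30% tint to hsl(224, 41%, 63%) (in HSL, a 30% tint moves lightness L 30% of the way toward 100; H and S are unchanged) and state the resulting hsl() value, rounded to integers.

hsl(224, 41%, 74%)

L moves 30% from 63 toward 100: 63 + 11.1 = 74.1 → 74.
H and S are unchanged.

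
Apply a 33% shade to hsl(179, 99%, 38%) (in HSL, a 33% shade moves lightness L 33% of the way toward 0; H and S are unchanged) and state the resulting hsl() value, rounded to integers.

hsl(179, 99%, 25%)

L moves 33% from 38 toward 0: 38 − 12.54 = 25.46 → 25.
H and S are unchanged.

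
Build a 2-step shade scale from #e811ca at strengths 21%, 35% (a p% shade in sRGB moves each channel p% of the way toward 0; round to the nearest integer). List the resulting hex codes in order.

#e811ca is rgb(232, 17, 202).
21%: (232 − 48.72 = 183.28→183, 17 − 3.57 = 13.43→13, 202 − 42.42 = 159.58→160) → #b70da0
35%: (232 − 81.2 = 150.8→151, 17 − 5.95 = 11.05→11, 202 − 70.7 = 131.3→131) → #970b83

#b70da0, #970b83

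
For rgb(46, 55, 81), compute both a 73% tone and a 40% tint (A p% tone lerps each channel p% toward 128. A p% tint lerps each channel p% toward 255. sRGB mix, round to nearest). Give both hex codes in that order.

73% tone:
  R: 46 + 0.73×(128−46) = 46 + 59.86 = 105.86 → 106
  G: 55 + 53.29 = 108.29 → 108
  B: 81 + 34.31 = 115.31 → 115
  → #6A6C73
40% tint:
  R: 46 + 0.4×(255−46) = 46 + 83.6 = 129.6 → 130
  G: 55 + 80 = 135 → 135
  B: 81 + 69.6 = 150.6 → 151
  → #828797

#6A6C73, #828797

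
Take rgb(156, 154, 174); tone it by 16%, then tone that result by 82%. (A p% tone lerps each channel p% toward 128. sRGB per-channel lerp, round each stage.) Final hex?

Per channel, c → c + 0.16(128 − c):
  R: 156 − 4.48 = 151.52 → 152
  G: 154 + 0.16×(128−154) = 154 − 4.16 = 149.84 → 150
  B: 174 + 0.16×(128−174) = 174 − 7.36 = 166.64 → 167
After the tone: rgb(152, 150, 167) = #9896A7.
Lerp each channel 82% toward 128:
  R: 152 − 19.68 = 132.32 → 132
  G: 150 − 18.04 = 131.96 → 132
  B: 167 + 0.82×(128−167) = 167 − 31.98 = 135.02 → 135
rgb(132, 132, 135) = #848487.

#848487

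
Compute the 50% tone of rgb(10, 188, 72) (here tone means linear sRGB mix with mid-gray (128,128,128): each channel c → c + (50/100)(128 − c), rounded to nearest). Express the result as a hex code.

Lerp each channel 50% toward 128:
  R: 10 + 0.5×(128−10) = 10 + 59 = 69 → 69
  G: 188 + 0.5×(128−188) = 188 − 30 = 158 → 158
  B: 72 + 0.5×(128−72) = 72 + 28 = 100 → 100
rgb(69, 158, 100) = #459e64.

#459e64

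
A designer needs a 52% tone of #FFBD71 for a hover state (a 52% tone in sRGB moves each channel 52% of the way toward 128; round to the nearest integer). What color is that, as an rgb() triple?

rgb(189, 157, 121)

#FFBD71 is rgb(255, 189, 113).
Per channel, c → c + 0.52(128 − c):
  R: 255 + 0.52×(128−255) = 255 − 66.04 = 188.96 → 189
  G: 189 + 0.52×(128−189) = 189 − 31.72 = 157.28 → 157
  B: 113 + 7.8 = 120.8 → 121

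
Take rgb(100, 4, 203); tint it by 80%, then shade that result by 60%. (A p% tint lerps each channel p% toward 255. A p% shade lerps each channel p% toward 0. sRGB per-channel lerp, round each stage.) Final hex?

An 80% tint moves each channel 80% toward 255:
  R: 100 + 124 = 224 → 224
  G: 4 + 0.8×(255−4) = 4 + 200.8 = 204.8 → 205
  B: 203 + 0.8×(255−203) = 203 + 41.6 = 244.6 → 245
After the tint: rgb(224, 205, 245) = #E0CDF5.
Per channel, c → c + 0.6(0 − c):
  R: 224 − 134.4 = 89.6 → 90
  G: 205 + 0.6×(0−205) = 205 − 123 = 82 → 82
  B: 245 − 147 = 98 → 98
rgb(90, 82, 98) = #5A5262.

#5A5262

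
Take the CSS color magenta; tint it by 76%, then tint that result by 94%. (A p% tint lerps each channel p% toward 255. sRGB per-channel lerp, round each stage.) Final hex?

#fffbff

CSS magenta is rgb(255, 0, 255).
A 76% tint moves each channel 76% toward 255:
  R: 255 + 0.76×(255−255) = 255 + 0 = 255 → 255
  G: 0 + 0.76×(255−0) = 0 + 193.8 = 193.8 → 194
  B: 255 + 0.76×(255−255) = 255 + 0 = 255 → 255
After the tint: rgb(255, 194, 255) = #ffc2ff.
Lerp each channel 94% toward 255:
  R: 255 + 0.94×(255−255) = 255 + 0 = 255 → 255
  G: 194 + 0.94×(255−194) = 194 + 57.34 = 251.34 → 251
  B: 255 + 0.94×(255−255) = 255 + 0 = 255 → 255
rgb(255, 251, 255) = #fffbff.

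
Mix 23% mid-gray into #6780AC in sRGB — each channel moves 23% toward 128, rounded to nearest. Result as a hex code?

#6780AC is rgb(103, 128, 172).
Lerp each channel 23% toward 128:
  R: 103 + 0.23×(128−103) = 103 + 5.75 = 108.75 → 109
  G: 128 + 0.23×(128−128) = 128 + 0 = 128 → 128
  B: 172 + 0.23×(128−172) = 172 − 10.12 = 161.88 → 162
rgb(109, 128, 162) = #6D80A2.

#6D80A2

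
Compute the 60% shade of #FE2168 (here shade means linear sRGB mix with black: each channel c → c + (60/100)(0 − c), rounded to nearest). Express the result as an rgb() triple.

#FE2168 is rgb(254, 33, 104).
A 60% shade moves each channel 60% toward 0:
  R: 254 + 0.6×(0−254) = 254 − 152.4 = 101.6 → 102
  G: 33 + 0.6×(0−33) = 33 − 19.8 = 13.2 → 13
  B: 104 − 62.4 = 41.6 → 42

rgb(102, 13, 42)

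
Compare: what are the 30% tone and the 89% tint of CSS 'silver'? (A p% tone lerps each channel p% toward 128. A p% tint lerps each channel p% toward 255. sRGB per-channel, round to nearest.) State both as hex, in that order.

#ADADAD, #F8F8F8

CSS silver is rgb(192, 192, 192).
30% tone:
  R: 192 + 0.3×(128−192) = 192 − 19.2 = 172.8 → 173
  G: 192 − 19.2 = 172.8 → 173
  B: 192 + 0.3×(128−192) = 192 − 19.2 = 172.8 → 173
  → #ADADAD
89% tint:
  R: 192 + 0.89×(255−192) = 192 + 56.07 = 248.07 → 248
  G: 192 + 0.89×(255−192) = 192 + 56.07 = 248.07 → 248
  B: 192 + 56.07 = 248.07 → 248
  → #F8F8F8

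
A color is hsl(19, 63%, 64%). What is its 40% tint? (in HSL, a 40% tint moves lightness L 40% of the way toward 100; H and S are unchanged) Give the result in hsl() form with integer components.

hsl(19, 63%, 78%)

L moves 40% from 64 toward 100: 64 + 14.4 = 78.4 → 78.
H and S are unchanged.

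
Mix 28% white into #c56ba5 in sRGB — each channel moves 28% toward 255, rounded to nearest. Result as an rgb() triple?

rgb(213, 148, 190)

#c56ba5 is rgb(197, 107, 165).
Lerp each channel 28% toward 255:
  R: 197 + 0.28×(255−197) = 197 + 16.24 = 213.24 → 213
  G: 107 + 0.28×(255−107) = 107 + 41.44 = 148.44 → 148
  B: 165 + 0.28×(255−165) = 165 + 25.2 = 190.2 → 190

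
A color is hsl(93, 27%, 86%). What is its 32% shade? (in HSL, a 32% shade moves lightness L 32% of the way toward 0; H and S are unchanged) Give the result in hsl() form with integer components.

hsl(93, 27%, 58%)

L moves 32% from 86 toward 0: 86 − 27.52 = 58.48 → 58.
H and S are unchanged.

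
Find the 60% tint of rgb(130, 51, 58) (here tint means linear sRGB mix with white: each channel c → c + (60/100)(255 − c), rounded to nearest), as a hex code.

#cdadb0

A 60% tint moves each channel 60% toward 255:
  R: 130 + 75 = 205 → 205
  G: 51 + 0.6×(255−51) = 51 + 122.4 = 173.4 → 173
  B: 58 + 0.6×(255−58) = 58 + 118.2 = 176.2 → 176
rgb(205, 173, 176) = #cdadb0.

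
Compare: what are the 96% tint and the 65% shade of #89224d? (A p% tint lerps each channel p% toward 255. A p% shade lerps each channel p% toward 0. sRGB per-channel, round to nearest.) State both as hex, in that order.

#faf6f8, #300c1b

#89224d is rgb(137, 34, 77).
96% tint:
  R: 137 + 113.28 = 250.28 → 250
  G: 34 + 212.16 = 246.16 → 246
  B: 77 + 0.96×(255−77) = 77 + 170.88 = 247.88 → 248
  → #faf6f8
65% shade:
  R: 137 + 0.65×(0−137) = 137 − 89.05 = 47.95 → 48
  G: 34 + 0.65×(0−34) = 34 − 22.1 = 11.9 → 12
  B: 77 + 0.65×(0−77) = 77 − 50.05 = 26.95 → 27
  → #300c1b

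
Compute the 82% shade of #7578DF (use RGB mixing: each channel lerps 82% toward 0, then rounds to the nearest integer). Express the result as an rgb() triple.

#7578DF is rgb(117, 120, 223).
An 82% shade moves each channel 82% toward 0:
  R: 117 + 0.82×(0−117) = 117 − 95.94 = 21.06 → 21
  G: 120 + 0.82×(0−120) = 120 − 98.4 = 21.6 → 22
  B: 223 + 0.82×(0−223) = 223 − 182.86 = 40.14 → 40

rgb(21, 22, 40)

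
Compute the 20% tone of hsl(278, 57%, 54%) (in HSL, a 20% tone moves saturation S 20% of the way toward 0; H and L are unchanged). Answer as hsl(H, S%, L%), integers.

hsl(278, 46%, 54%)

S moves 20% from 57 toward 0: 57 − 11.4 = 45.6 → 46.
H and L are unchanged.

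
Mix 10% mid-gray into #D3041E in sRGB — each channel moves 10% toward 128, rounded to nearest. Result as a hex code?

#CB1028

#D3041E is rgb(211, 4, 30).
Per channel, c → c + 0.1(128 − c):
  R: 211 − 8.3 = 202.7 → 203
  G: 4 + 12.4 = 16.4 → 16
  B: 30 + 0.1×(128−30) = 30 + 9.8 = 39.8 → 40
rgb(203, 16, 40) = #CB1028.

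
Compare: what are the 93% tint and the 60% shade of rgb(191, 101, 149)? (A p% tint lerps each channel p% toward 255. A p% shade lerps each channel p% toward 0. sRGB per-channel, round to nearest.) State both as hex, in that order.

93% tint:
  R: 191 + 0.93×(255−191) = 191 + 59.52 = 250.52 → 251
  G: 101 + 0.93×(255−101) = 101 + 143.22 = 244.22 → 244
  B: 149 + 0.93×(255−149) = 149 + 98.58 = 247.58 → 248
  → #FBF4F8
60% shade:
  R: 191 + 0.6×(0−191) = 191 − 114.6 = 76.4 → 76
  G: 101 + 0.6×(0−101) = 101 − 60.6 = 40.4 → 40
  B: 149 + 0.6×(0−149) = 149 − 89.4 = 59.6 → 60
  → #4C283C

#FBF4F8, #4C283C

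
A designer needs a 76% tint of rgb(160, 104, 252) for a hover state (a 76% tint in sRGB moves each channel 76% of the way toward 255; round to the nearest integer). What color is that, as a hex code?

Per channel, c → c + 0.76(255 − c):
  R: 160 + 72.2 = 232.2 → 232
  G: 104 + 114.76 = 218.76 → 219
  B: 252 + 2.28 = 254.28 → 254
rgb(232, 219, 254) = #e8dbfe.

#e8dbfe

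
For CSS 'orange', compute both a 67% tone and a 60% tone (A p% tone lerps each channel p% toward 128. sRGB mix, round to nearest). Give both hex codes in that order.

CSS orange is rgb(255, 165, 0).
67% tone:
  R: 255 − 85.09 = 169.91 → 170
  G: 165 − 24.79 = 140.21 → 140
  B: 0 + 0.67×(128−0) = 0 + 85.76 = 85.76 → 86
  → #AA8C56
60% tone:
  R: 255 + 0.6×(128−255) = 255 − 76.2 = 178.8 → 179
  G: 165 + 0.6×(128−165) = 165 − 22.2 = 142.8 → 143
  B: 0 + 76.8 = 76.8 → 77
  → #B38F4D

#AA8C56, #B38F4D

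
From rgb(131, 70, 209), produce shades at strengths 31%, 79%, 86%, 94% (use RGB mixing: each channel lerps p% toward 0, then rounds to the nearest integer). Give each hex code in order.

#5a3090, #1c0f2c, #120a1d, #08040d

31%: (131 − 40.61 = 90.39→90, 70 − 21.7 = 48.3→48, 209 − 64.79 = 144.21→144) → #5a3090
79%: (131 − 103.49 = 27.51→28, 70 − 55.3 = 14.7→15, 209 − 165.11 = 43.89→44) → #1c0f2c
86%: (131 − 112.66 = 18.34→18, 70 − 60.2 = 9.8→10, 209 − 179.74 = 29.26→29) → #120a1d
94%: (131 − 123.14 = 7.86→8, 70 − 65.8 = 4.2→4, 209 − 196.46 = 12.54→13) → #08040d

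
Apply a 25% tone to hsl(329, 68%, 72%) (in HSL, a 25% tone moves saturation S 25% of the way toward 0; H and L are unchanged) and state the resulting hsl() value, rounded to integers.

S moves 25% from 68 toward 0: 68 − 17 = 51 → 51.
H and L are unchanged.

hsl(329, 51%, 72%)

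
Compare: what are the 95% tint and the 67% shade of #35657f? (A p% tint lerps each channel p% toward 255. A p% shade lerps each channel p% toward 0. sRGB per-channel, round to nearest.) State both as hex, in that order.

#f5f7f9, #11212a

#35657f is rgb(53, 101, 127).
95% tint:
  R: 53 + 191.9 = 244.9 → 245
  G: 101 + 0.95×(255−101) = 101 + 146.3 = 247.3 → 247
  B: 127 + 0.95×(255−127) = 127 + 121.6 = 248.6 → 249
  → #f5f7f9
67% shade:
  R: 53 + 0.67×(0−53) = 53 − 35.51 = 17.49 → 17
  G: 101 + 0.67×(0−101) = 101 − 67.67 = 33.33 → 33
  B: 127 − 85.09 = 41.91 → 42
  → #11212a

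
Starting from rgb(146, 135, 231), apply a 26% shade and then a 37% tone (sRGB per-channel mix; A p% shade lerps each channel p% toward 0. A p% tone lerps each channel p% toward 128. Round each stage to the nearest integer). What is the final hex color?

#736E9B

Lerp each channel 26% toward 0:
  R: 146 + 0.26×(0−146) = 146 − 37.96 = 108.04 → 108
  G: 135 − 35.1 = 99.9 → 100
  B: 231 − 60.06 = 170.94 → 171
After the shade: rgb(108, 100, 171) = #6C64AB.
Per channel, c → c + 0.37(128 − c):
  R: 108 + 7.4 = 115.4 → 115
  G: 100 + 10.36 = 110.36 → 110
  B: 171 + 0.37×(128−171) = 171 − 15.91 = 155.09 → 155
rgb(115, 110, 155) = #736E9B.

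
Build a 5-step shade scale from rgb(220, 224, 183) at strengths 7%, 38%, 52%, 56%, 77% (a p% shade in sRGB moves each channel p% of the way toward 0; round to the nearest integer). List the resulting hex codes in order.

#CDD0AA, #888B71, #6A6C58, #616351, #33342A

7%: (220 − 15.4 = 204.6→205, 224 − 15.68 = 208.32→208, 183 − 12.81 = 170.19→170) → #CDD0AA
38%: (220 − 83.6 = 136.4→136, 224 − 85.12 = 138.88→139, 183 − 69.54 = 113.46→113) → #888B71
52%: (220 − 114.4 = 105.6→106, 224 − 116.48 = 107.52→108, 183 − 95.16 = 87.84→88) → #6A6C58
56%: (220 − 123.2 = 96.8→97, 224 − 125.44 = 98.56→99, 183 − 102.48 = 80.52→81) → #616351
77%: (220 − 169.4 = 50.6→51, 224 − 172.48 = 51.52→52, 183 − 140.91 = 42.09→42) → #33342A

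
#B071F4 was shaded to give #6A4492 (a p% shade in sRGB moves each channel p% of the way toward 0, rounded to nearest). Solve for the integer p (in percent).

#B071F4 is rgb(176, 113, 244); #6A4492 is rgb(106, 68, 146).
On the B channel (widest range): 146 ≈ 244 + (p/100)(0 − 244), so p ≈ 100×(146 − 244)/(0 − 244) = -9800/-244 = 40.16.
p = 40 reproduces all three channels after rounding.

40%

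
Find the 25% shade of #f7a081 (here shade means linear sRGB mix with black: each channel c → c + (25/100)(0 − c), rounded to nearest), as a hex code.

#f7a081 is rgb(247, 160, 129).
Lerp each channel 25% toward 0:
  R: 247 + 0.25×(0−247) = 247 − 61.75 = 185.25 → 185
  G: 160 + 0.25×(0−160) = 160 − 40 = 120 → 120
  B: 129 + 0.25×(0−129) = 129 − 32.25 = 96.75 → 97
rgb(185, 120, 97) = #b97861.

#b97861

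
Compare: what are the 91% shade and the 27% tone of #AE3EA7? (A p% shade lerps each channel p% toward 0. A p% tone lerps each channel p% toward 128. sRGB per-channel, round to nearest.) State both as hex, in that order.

#10060F, #A2509C

#AE3EA7 is rgb(174, 62, 167).
91% shade:
  R: 174 − 158.34 = 15.66 → 16
  G: 62 + 0.91×(0−62) = 62 − 56.42 = 5.58 → 6
  B: 167 − 151.97 = 15.03 → 15
  → #10060F
27% tone:
  R: 174 + 0.27×(128−174) = 174 − 12.42 = 161.58 → 162
  G: 62 + 0.27×(128−62) = 62 + 17.82 = 79.82 → 80
  B: 167 + 0.27×(128−167) = 167 − 10.53 = 156.47 → 156
  → #A2509C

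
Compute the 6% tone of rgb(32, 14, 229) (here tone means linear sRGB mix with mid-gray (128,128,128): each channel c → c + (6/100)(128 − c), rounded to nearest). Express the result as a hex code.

#2615DF

Lerp each channel 6% toward 128:
  R: 32 + 0.06×(128−32) = 32 + 5.76 = 37.76 → 38
  G: 14 + 0.06×(128−14) = 14 + 6.84 = 20.84 → 21
  B: 229 + 0.06×(128−229) = 229 − 6.06 = 222.94 → 223
rgb(38, 21, 223) = #2615DF.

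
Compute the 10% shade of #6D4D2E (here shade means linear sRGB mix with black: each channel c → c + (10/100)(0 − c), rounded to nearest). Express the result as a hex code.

#6D4D2E is rgb(109, 77, 46).
Lerp each channel 10% toward 0:
  R: 109 + 0.1×(0−109) = 109 − 10.9 = 98.1 → 98
  G: 77 − 7.7 = 69.3 → 69
  B: 46 + 0.1×(0−46) = 46 − 4.6 = 41.4 → 41
rgb(98, 69, 41) = #624529.

#624529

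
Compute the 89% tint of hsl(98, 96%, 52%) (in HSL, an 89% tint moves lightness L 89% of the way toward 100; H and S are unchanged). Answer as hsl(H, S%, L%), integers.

L moves 89% from 52 toward 100: 52 + 42.72 = 94.72 → 95.
H and S are unchanged.

hsl(98, 96%, 95%)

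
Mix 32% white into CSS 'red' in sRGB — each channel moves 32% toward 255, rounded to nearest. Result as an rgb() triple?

CSS red is rgb(255, 0, 0).
A 32% tint moves each channel 32% toward 255:
  R: 255 + 0 = 255 → 255
  G: 0 + 81.6 = 81.6 → 82
  B: 0 + 81.6 = 81.6 → 82

rgb(255, 82, 82)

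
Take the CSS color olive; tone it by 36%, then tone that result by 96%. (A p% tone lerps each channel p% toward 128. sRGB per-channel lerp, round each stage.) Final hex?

#80807D

CSS olive is rgb(128, 128, 0).
Lerp each channel 36% toward 128:
  R: 128 + 0 = 128 → 128
  G: 128 + 0.36×(128−128) = 128 + 0 = 128 → 128
  B: 0 + 0.36×(128−0) = 0 + 46.08 = 46.08 → 46
After the tone: rgb(128, 128, 46) = #80802E.
Per channel, c → c + 0.96(128 − c):
  R: 128 + 0.96×(128−128) = 128 + 0 = 128 → 128
  G: 128 + 0.96×(128−128) = 128 + 0 = 128 → 128
  B: 46 + 78.72 = 124.72 → 125
rgb(128, 128, 125) = #80807D.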